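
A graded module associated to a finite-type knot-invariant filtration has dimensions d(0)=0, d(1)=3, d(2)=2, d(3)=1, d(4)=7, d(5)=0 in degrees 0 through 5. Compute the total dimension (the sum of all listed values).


Total dimension = d(0) + d(1) + ... + d(5)
= 0 + 3 + 2 + 1 + 7 + 0
= 13

13


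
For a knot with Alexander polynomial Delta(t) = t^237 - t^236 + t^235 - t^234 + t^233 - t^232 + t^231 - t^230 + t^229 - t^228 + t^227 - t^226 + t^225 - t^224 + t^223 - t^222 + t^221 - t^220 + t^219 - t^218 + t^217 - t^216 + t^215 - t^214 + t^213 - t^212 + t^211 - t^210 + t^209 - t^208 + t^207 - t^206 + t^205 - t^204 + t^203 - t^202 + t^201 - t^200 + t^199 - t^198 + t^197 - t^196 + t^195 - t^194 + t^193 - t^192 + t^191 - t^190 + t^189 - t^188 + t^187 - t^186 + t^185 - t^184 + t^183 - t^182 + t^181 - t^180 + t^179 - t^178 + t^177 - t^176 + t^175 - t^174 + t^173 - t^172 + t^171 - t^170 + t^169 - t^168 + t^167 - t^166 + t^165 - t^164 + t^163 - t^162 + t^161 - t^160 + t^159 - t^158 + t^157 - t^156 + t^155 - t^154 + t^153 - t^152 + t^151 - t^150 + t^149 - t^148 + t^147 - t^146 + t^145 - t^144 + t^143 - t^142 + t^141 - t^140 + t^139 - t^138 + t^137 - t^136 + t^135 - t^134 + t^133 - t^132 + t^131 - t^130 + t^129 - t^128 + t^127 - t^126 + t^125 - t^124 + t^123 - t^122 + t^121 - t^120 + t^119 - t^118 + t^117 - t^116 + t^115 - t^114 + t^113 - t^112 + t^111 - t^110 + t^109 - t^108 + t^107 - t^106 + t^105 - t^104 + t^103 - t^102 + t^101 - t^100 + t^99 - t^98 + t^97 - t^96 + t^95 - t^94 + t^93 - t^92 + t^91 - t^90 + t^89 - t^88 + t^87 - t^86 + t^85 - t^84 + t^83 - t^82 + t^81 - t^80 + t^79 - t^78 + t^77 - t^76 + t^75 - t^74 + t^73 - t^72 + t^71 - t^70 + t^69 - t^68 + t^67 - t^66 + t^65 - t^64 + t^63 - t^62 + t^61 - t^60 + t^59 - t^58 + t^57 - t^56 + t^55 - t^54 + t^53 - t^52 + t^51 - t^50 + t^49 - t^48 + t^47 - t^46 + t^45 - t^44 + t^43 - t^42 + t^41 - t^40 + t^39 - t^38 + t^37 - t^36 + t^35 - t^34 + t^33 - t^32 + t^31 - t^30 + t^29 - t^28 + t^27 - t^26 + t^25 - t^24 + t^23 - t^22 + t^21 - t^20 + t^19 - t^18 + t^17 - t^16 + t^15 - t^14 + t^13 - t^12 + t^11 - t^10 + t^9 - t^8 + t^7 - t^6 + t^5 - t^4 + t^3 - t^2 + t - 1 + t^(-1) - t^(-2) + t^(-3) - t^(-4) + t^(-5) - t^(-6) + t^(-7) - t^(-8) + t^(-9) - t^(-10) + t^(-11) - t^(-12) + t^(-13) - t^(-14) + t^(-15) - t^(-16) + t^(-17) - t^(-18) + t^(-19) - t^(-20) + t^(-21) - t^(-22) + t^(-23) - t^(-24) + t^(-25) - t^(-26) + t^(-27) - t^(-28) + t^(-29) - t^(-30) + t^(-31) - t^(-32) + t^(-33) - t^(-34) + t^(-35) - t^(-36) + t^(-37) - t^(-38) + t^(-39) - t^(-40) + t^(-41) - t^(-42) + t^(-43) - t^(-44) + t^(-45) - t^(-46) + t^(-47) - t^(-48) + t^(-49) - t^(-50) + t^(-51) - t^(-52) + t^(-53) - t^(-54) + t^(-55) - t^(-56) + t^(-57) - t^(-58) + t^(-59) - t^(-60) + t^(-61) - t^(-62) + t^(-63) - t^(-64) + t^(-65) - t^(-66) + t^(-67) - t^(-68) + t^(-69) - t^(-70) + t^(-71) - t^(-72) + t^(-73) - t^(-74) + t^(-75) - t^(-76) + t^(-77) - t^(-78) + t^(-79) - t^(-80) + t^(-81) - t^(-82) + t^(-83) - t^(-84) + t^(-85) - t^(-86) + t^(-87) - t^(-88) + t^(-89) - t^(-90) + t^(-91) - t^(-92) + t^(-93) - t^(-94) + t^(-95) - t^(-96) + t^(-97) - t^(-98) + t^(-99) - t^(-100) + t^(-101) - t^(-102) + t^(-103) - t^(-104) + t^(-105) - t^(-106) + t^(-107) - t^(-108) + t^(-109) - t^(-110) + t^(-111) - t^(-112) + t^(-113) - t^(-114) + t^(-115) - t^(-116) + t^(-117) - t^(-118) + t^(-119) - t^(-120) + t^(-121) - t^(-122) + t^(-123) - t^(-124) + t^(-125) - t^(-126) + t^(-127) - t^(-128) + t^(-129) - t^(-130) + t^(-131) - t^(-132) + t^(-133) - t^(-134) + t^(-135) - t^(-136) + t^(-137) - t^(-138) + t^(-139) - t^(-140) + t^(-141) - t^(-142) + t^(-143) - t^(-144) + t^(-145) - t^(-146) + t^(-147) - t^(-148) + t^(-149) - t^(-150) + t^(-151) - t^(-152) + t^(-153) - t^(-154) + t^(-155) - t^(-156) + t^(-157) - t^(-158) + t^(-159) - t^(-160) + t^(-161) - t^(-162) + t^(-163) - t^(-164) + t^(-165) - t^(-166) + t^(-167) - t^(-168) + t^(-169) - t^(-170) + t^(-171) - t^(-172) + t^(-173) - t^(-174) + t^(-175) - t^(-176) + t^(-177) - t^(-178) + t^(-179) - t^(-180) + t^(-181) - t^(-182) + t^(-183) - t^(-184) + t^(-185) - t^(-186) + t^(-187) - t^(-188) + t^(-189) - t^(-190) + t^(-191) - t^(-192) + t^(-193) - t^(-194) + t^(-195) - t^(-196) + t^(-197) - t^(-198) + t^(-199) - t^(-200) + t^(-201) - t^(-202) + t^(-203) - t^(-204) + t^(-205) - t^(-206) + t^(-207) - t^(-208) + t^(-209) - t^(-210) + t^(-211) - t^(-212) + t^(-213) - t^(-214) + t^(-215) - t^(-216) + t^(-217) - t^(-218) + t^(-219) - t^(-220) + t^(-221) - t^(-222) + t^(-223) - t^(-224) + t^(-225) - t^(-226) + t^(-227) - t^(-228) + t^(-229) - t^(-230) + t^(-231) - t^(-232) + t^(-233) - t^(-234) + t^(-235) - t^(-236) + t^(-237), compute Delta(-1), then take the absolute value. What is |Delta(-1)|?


Step 1: The polynomial has 475 terms with alternating signs, exponents from 237 down to -237.
Step 2: Substitute t = -1. The i-th term has coefficient (-1)^i and exponent (m-i),
  so its value is (-1)^i * (-1)^(m-i) = (-1)^m = -1 for every i.
Step 3: All 475 terms equal -1, so Delta(-1) = 475 * (-1) = -475
Step 4: |Delta(-1)| = 475

475


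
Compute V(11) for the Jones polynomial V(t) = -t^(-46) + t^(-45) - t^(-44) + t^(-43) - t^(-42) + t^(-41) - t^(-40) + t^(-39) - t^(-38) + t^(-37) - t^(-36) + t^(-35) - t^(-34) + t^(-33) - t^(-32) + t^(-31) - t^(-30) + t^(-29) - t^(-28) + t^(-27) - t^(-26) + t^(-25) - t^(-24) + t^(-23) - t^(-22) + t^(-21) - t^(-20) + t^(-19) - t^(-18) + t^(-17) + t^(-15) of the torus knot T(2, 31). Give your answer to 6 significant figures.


Substituting t = 11 into V(t) = -t^(-46) + t^(-45) - t^(-44) + t^(-43) - t^(-42) + t^(-41) - t^(-40) + t^(-39) - t^(-38) + t^(-37) - t^(-36) + t^(-35) - t^(-34) + t^(-33) - t^(-32) + t^(-31) - t^(-30) + t^(-29) - t^(-28) + t^(-27) - t^(-26) + t^(-25) - t^(-24) + t^(-23) - t^(-22) + t^(-21) - t^(-20) + t^(-19) - t^(-18) + t^(-17) + t^(-15):
  (-)t^(-46) = -1.2472e-48
  (+)t^(-45) = 1.37192e-47
  (-)t^(-44) = -1.50911e-46
  (+)t^(-43) = 1.66002e-45
  (-)t^(-42) = -1.82603e-44
  (+)t^(-41) = 2.00863e-43
  (-)t^(-40) = -2.20949e-42
  (+)t^(-39) = 2.43044e-41
  (-)t^(-38) = -2.67349e-40
  (+)t^(-37) = 2.94083e-39
  (-)t^(-36) = -3.23492e-38
  (+)t^(-35) = 3.55841e-37
  (-)t^(-34) = -3.91425e-36
  (+)t^(-33) = 4.30568e-35
  (-)t^(-32) = -4.73624e-34
  (+)t^(-31) = 5.20987e-33
  (-)t^(-30) = -5.73086e-32
  (+)t^(-29) = 6.30394e-31
  (-)t^(-28) = -6.93433e-30
  (+)t^(-27) = 7.62777e-29
  (-)t^(-26) = -8.39055e-28
  (+)t^(-25) = 9.2296e-27
  (-)t^(-24) = -1.01526e-25
  (+)t^(-23) = 1.11678e-24
  (-)t^(-22) = -1.22846e-23
  (+)t^(-21) = 1.35131e-22
  (-)t^(-20) = -1.48644e-21
  (+)t^(-19) = 1.63508e-20
  (-)t^(-18) = -1.79859e-19
  (+)t^(-17) = 1.97845e-18
  (+)t^(-15) = 2.39392e-16
Sum = (-1.2472e-48) + (1.37192e-47) + (-1.50911e-46) + (1.66002e-45) + (-1.82603e-44) + (2.00863e-43) + (-2.20949e-42) + (2.43044e-41) + (-2.67349e-40) + (2.94083e-39) + (-3.23492e-38) + (3.55841e-37) + (-3.91425e-36) + (4.30568e-35) + (-4.73624e-34) + (5.20987e-33) + (-5.73086e-32) + (6.30394e-31) + (-6.93433e-30) + (7.62777e-29) + (-8.39055e-28) + (9.2296e-27) + (-1.01526e-25) + (1.11678e-24) + (-1.22846e-23) + (1.35131e-22) + (-1.48644e-21) + (1.63508e-20) + (-1.79859e-19) + (1.97845e-18) + (2.39392e-16)
= 2.412056255e-16
Rounded to 6 significant figures: 2.41206e-16

2.41206e-16


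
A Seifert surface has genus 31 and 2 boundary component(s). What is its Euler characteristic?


chi = 2 - 2g - b
= 2 - 2*31 - 2
= 2 - 62 - 2 = -62

-62


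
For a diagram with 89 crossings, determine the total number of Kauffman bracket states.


Each crossing contributes 2 choices (A-smoothing or B-smoothing).
Total states = 2^89 = 618970019642690137449562112

618970019642690137449562112


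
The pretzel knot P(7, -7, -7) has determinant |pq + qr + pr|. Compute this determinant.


Step 1: Compute pq + qr + pr.
pq = 7*(-7) = -49
qr = (-7)*(-7) = 49
pr = 7*(-7) = -49
pq + qr + pr = -49 + 49 + (-49) = -49
Step 2: Take absolute value.
det(P(7,-7,-7)) = |-49| = 49

49


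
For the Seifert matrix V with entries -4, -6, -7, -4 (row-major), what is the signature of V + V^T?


Step 1: V + V^T = [[-8, -13], [-13, -8]]
Step 2: trace = -16, det = -105
Step 3: Discriminant = (-16)^2 - 4*(-105) = 676
Step 4: Eigenvalues: 5, -21
Step 5: Signature = (# positive eigenvalues) - (# negative eigenvalues) = 0

0


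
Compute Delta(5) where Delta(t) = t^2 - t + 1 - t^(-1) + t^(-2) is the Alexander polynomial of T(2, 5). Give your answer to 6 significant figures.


Substituting t = 5 into Delta(t) = t^2 - t + 1 - t^(-1) + t^(-2):
Term values: (25) + (-5) + (1) + (-0.2) + (0.04)
Sum = 20.84
Rounded to 6 significant figures: 20.84

20.84


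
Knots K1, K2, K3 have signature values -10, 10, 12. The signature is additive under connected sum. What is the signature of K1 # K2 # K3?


The signature is additive under connected sum.
signature(K1 # K2 # K3) = (-10) + (10) + (12)
= 12

12


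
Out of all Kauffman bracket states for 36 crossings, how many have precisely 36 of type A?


We choose which 36 of 36 crossings get A-smoothings.
C(36, 36) = 36! / (36! * 0!)
= 1

1


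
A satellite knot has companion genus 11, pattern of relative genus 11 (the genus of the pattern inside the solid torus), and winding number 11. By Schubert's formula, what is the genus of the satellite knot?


Schubert: g(satellite) = g_rel(pattern) + |winding| * g(companion),
where g_rel(pattern) is the genus of the pattern relative to the solid torus.
= 11 + 11 * 11
= 11 + 121 = 132

132


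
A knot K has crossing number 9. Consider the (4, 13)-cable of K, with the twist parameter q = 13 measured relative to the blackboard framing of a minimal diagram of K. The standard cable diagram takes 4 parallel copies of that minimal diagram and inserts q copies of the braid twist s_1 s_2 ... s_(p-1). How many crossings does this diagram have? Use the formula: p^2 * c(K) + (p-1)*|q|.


Step 1: Each of the c(K) crossings of the companion diagram becomes p*p = p^2 crossings among the p parallel strands, and each of the |q| twists s_1 s_2 ... s_(p-1) adds (p-1) crossings.
  Crossings = p^2 * c(K) + (p-1)*|q|
Step 2: = 4^2 * 9 + (4-1)*13
Step 3: = 16*9 + 3*13
Step 4: = 144 + 39 = 183

183


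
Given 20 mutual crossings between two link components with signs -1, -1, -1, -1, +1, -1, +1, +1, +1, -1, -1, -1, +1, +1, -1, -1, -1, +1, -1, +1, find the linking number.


Step 1: Count positive crossings: 8
Step 2: Count negative crossings: 12
Step 3: Sum of signs = 8 - 12 = -4
Step 4: Linking number = sum/2 = -4/2 = -2

-2


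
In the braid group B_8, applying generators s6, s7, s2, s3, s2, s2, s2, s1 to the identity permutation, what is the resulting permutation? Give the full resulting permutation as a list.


Starting with identity [1, 2, 3, 4, 5, 6, 7, 8].
Apply generators in sequence:
  After s6: [1, 2, 3, 4, 5, 7, 6, 8]
  After s7: [1, 2, 3, 4, 5, 7, 8, 6]
  After s2: [1, 3, 2, 4, 5, 7, 8, 6]
  After s3: [1, 3, 4, 2, 5, 7, 8, 6]
  After s2: [1, 4, 3, 2, 5, 7, 8, 6]
  After s2: [1, 3, 4, 2, 5, 7, 8, 6]
  After s2: [1, 4, 3, 2, 5, 7, 8, 6]
  After s1: [4, 1, 3, 2, 5, 7, 8, 6]
Final permutation: [4, 1, 3, 2, 5, 7, 8, 6]

[4, 1, 3, 2, 5, 7, 8, 6]


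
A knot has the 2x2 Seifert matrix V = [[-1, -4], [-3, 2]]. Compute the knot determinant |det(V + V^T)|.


Step 1: Form V + V^T where V = [[-1, -4], [-3, 2]]
  V^T = [[-1, -3], [-4, 2]]
  V + V^T = [[-2, -7], [-7, 4]]
Step 2: det(V + V^T) = (-2)*4 - (-7)*(-7)
  = -8 - 49 = -57
Step 3: Knot determinant = |det(V + V^T)| = |-57| = 57

57


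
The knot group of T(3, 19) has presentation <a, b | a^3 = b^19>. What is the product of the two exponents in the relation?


The relation is a^3 = b^19.
Product of exponents = 3 * 19
= 57

57


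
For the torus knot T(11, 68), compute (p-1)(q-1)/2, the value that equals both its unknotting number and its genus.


For a torus knot T(p,q), both the unknotting number and genus equal (p-1)(q-1)/2.
= (11-1)(68-1)/2
= 10*67/2
= 670/2 = 335

335


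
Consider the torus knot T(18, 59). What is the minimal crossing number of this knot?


For a torus knot T(p, q) with gcd(p,q)=1,
the crossing number is min(p*(q-1), q*(p-1)).
p*(q-1) = 18*58 = 1044
q*(p-1) = 59*17 = 1003
min(1044, 1003) = 1003

1003


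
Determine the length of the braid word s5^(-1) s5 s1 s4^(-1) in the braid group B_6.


The word length counts the number of generators (including inverses).
Listing each generator: s5^(-1), s5, s1, s4^(-1)
There are 4 generators in this braid word.

4


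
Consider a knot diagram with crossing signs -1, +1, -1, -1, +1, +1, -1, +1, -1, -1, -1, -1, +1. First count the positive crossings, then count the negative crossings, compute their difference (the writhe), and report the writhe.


Step 1: Count positive crossings (+1).
Positive crossings: 5
Step 2: Count negative crossings (-1).
Negative crossings: 8
Step 3: Writhe = (positive) - (negative)
w = 5 - 8 = -3
Step 4: |w| = 3, and w is negative

-3


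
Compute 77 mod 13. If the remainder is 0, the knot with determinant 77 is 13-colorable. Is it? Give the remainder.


Step 1: A knot is p-colorable if and only if p divides its determinant.
Step 2: Compute 77 mod 13.
77 = 5 * 13 + 12
Step 3: 77 mod 13 = 12
Step 4: The knot is 13-colorable: no

12


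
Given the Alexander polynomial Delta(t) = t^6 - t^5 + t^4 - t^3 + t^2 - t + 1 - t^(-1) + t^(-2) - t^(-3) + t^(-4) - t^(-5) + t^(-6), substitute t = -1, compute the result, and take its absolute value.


Step 1: The polynomial has 13 terms with alternating signs, exponents from 6 down to -6.
Step 2: Substitute t = -1. The i-th term has coefficient (-1)^i and exponent (m-i),
  so its value is (-1)^i * (-1)^(m-i) = (-1)^m = 1 for every i.
Step 3: All 13 terms equal 1, so Delta(-1) = 13 * (1) = 13
Step 4: |Delta(-1)| = 13

13


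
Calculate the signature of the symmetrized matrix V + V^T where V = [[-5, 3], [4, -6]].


Step 1: V + V^T = [[-10, 7], [7, -12]]
Step 2: trace = -22, det = 71
Step 3: Discriminant = (-22)^2 - 4*71 = 200
Step 4: Eigenvalues: -3.92893, -18.0711
Step 5: Signature = (# positive eigenvalues) - (# negative eigenvalues) = -2

-2


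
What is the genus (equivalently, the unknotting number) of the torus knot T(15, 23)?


For a torus knot T(p,q), both the unknotting number and genus equal (p-1)(q-1)/2.
= (15-1)(23-1)/2
= 14*22/2
= 308/2 = 154

154


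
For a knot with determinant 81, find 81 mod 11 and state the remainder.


Step 1: A knot is p-colorable if and only if p divides its determinant.
Step 2: Compute 81 mod 11.
81 = 7 * 11 + 4
Step 3: 81 mod 11 = 4
Step 4: The knot is 11-colorable: no

4


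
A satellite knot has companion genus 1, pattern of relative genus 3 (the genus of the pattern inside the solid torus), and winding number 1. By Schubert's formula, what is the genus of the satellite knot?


Schubert: g(satellite) = g_rel(pattern) + |winding| * g(companion),
where g_rel(pattern) is the genus of the pattern relative to the solid torus.
= 3 + 1 * 1
= 3 + 1 = 4

4


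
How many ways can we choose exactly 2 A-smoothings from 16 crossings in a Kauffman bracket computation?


We choose which 2 of 16 crossings get A-smoothings.
C(16, 2) = 16! / (2! * 14!)
= 120

120


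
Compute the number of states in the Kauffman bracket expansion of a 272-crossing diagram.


Each crossing contributes 2 choices (A-smoothing or B-smoothing).
Total states = 2^272 = 7588550360256754183279148073529370729071901715047420004889892225542594864082845696

7588550360256754183279148073529370729071901715047420004889892225542594864082845696


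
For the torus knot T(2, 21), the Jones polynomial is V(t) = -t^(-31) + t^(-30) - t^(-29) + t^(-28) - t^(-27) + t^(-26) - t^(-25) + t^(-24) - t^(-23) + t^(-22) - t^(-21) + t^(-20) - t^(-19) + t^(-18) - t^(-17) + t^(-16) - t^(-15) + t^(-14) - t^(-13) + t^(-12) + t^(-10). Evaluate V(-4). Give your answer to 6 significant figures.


Substituting t = -4 into V(t) = -t^(-31) + t^(-30) - t^(-29) + t^(-28) - t^(-27) + t^(-26) - t^(-25) + t^(-24) - t^(-23) + t^(-22) - t^(-21) + t^(-20) - t^(-19) + t^(-18) - t^(-17) + t^(-16) - t^(-15) + t^(-14) - t^(-13) + t^(-12) + t^(-10):
  (-)t^(-31) = 2.1684e-19
  (+)t^(-30) = 8.67362e-19
  (-)t^(-29) = 3.46945e-18
  (+)t^(-28) = 1.38778e-17
  (-)t^(-27) = 5.55112e-17
  (+)t^(-26) = 2.22045e-16
  (-)t^(-25) = 8.88178e-16
  (+)t^(-24) = 3.55271e-15
  (-)t^(-23) = 1.42109e-14
  (+)t^(-22) = 5.68434e-14
  (-)t^(-21) = 2.27374e-13
  (+)t^(-20) = 9.09495e-13
  (-)t^(-19) = 3.63798e-12
  (+)t^(-18) = 1.45519e-11
  (-)t^(-17) = 5.82077e-11
  (+)t^(-16) = 2.32831e-10
  (-)t^(-15) = 9.31323e-10
  (+)t^(-14) = 3.72529e-09
  (-)t^(-13) = 1.49012e-08
  (+)t^(-12) = 5.96046e-08
  (+)t^(-10) = 9.53674e-07
Sum = (2.1684e-19) + (8.67362e-19) + (3.46945e-18) + (1.38778e-17) + (5.55112e-17) + (2.22045e-16) + (8.88178e-16) + (3.55271e-15) + (1.42109e-14) + (5.68434e-14) + (2.27374e-13) + (9.09495e-13) + (3.63798e-12) + (1.45519e-11) + (5.82077e-11) + (2.32831e-10) + (9.31323e-10) + (3.72529e-09) + (1.49012e-08) + (5.96046e-08) + (9.53674e-07)
= 1.033147176e-06
Rounded to 6 significant figures: 1.03315e-06

1.03315e-06


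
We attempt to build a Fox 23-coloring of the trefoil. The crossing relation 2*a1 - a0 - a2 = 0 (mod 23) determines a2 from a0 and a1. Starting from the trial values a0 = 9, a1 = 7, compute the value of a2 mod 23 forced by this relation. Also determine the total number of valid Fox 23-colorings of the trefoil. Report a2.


Step 1: Apply the given crossing relation 2*a1 - a0 - a2 = 0 (mod 23).
  a2 = 2*a1 - a0 mod 23
  a2 = 2*7 - 9 mod 23
  a2 = 14 - 9 mod 23
  a2 = 5 mod 23 = 5
Step 2: The trefoil has determinant 3.
  Number of Fox p-colorings (p prime) is p^2 if p = 3, else p.
  Since 23 does not divide 3, only trivial (constant) colorings exist.
  (So the trial a0 = 9, a1 = 7 with a0 != a1 does NOT extend to a valid coloring of the whole trefoil: the other two crossing relations require 3*(a1 - a0) = 0 (mod 23), which fails.)
  Total colorings = 23
Step 3: a2 = 5, total Fox 23-colorings = 23

5


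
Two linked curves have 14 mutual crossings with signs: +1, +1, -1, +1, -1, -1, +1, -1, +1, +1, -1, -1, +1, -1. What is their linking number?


Step 1: Count positive crossings: 7
Step 2: Count negative crossings: 7
Step 3: Sum of signs = 7 - 7 = 0
Step 4: Linking number = sum/2 = 0/2 = 0

0


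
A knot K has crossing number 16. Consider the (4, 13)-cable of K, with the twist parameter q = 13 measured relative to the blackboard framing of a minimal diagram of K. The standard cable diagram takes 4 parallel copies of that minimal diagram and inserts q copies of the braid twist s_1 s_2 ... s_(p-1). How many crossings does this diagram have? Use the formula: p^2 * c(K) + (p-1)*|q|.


Step 1: Each of the c(K) crossings of the companion diagram becomes p*p = p^2 crossings among the p parallel strands, and each of the |q| twists s_1 s_2 ... s_(p-1) adds (p-1) crossings.
  Crossings = p^2 * c(K) + (p-1)*|q|
Step 2: = 4^2 * 16 + (4-1)*13
Step 3: = 16*16 + 3*13
Step 4: = 256 + 39 = 295

295


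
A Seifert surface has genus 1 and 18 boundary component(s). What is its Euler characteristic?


chi = 2 - 2g - b
= 2 - 2*1 - 18
= 2 - 2 - 18 = -18

-18


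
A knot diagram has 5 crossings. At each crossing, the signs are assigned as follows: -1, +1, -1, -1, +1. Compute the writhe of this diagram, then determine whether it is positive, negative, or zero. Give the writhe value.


Step 1: Count positive crossings (+1).
Positive crossings: 2
Step 2: Count negative crossings (-1).
Negative crossings: 3
Step 3: Writhe = (positive) - (negative)
w = 2 - 3 = -1
Step 4: |w| = 1, and w is negative

-1


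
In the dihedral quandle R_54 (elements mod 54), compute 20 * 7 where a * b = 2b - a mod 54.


20 * 7 = 2*7 - 20 mod 54
= 14 - 20 mod 54
= -6 mod 54 = 48

48


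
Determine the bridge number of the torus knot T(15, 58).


The bridge number of T(p,q) is min(p,q).
min(15, 58) = 15

15


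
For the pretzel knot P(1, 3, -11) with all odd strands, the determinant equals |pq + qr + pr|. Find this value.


Step 1: Compute pq + qr + pr.
pq = 1*3 = 3
qr = 3*(-11) = -33
pr = 1*(-11) = -11
pq + qr + pr = 3 + (-33) + (-11) = -41
Step 2: Take absolute value.
det(P(1,3,-11)) = |-41| = 41

41


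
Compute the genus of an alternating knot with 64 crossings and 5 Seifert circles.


For alternating knots, g = (c - s + 1)/2.
= (64 - 5 + 1)/2
= 60/2 = 30

30


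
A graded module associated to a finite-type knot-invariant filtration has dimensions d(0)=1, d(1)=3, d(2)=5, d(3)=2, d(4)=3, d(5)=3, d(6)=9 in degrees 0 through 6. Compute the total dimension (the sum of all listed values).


Total dimension = d(0) + d(1) + ... + d(6)
= 1 + 3 + 5 + 2 + 3 + 3 + 9
= 26

26


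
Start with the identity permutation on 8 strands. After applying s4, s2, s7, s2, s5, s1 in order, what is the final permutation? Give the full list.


Starting with identity [1, 2, 3, 4, 5, 6, 7, 8].
Apply generators in sequence:
  After s4: [1, 2, 3, 5, 4, 6, 7, 8]
  After s2: [1, 3, 2, 5, 4, 6, 7, 8]
  After s7: [1, 3, 2, 5, 4, 6, 8, 7]
  After s2: [1, 2, 3, 5, 4, 6, 8, 7]
  After s5: [1, 2, 3, 5, 6, 4, 8, 7]
  After s1: [2, 1, 3, 5, 6, 4, 8, 7]
Final permutation: [2, 1, 3, 5, 6, 4, 8, 7]

[2, 1, 3, 5, 6, 4, 8, 7]


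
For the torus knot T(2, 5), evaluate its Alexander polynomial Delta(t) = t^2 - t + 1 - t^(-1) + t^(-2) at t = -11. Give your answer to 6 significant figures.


Substituting t = -11 into Delta(t) = t^2 - t + 1 - t^(-1) + t^(-2):
Term values: (121) + (11) + (1) + (0.0909091) + (0.00826446)
Sum = 133.0991736
Rounded to 6 significant figures: 133.099

133.099


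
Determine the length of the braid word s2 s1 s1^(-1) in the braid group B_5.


The word length counts the number of generators (including inverses).
Listing each generator: s2, s1, s1^(-1)
There are 3 generators in this braid word.

3


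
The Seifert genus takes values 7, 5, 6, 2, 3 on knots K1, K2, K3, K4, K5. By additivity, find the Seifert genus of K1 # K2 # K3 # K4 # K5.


The Seifert genus is additive under connected sum.
Seifert genus(K1 # K2 # K3 # K4 # K5) = (7) + (5) + (6) + (2) + (3)
= 23

23


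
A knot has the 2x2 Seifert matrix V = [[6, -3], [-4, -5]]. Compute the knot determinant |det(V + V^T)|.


Step 1: Form V + V^T where V = [[6, -3], [-4, -5]]
  V^T = [[6, -4], [-3, -5]]
  V + V^T = [[12, -7], [-7, -10]]
Step 2: det(V + V^T) = 12*(-10) - (-7)*(-7)
  = -120 - 49 = -169
Step 3: Knot determinant = |det(V + V^T)| = |-169| = 169

169


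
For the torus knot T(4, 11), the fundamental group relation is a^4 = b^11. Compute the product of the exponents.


The relation is a^4 = b^11.
Product of exponents = 4 * 11
= 44

44


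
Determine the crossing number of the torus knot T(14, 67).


For a torus knot T(p, q) with gcd(p,q)=1,
the crossing number is min(p*(q-1), q*(p-1)).
p*(q-1) = 14*66 = 924
q*(p-1) = 67*13 = 871
min(924, 871) = 871

871


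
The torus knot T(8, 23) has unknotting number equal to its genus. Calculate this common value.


For a torus knot T(p,q), both the unknotting number and genus equal (p-1)(q-1)/2.
= (8-1)(23-1)/2
= 7*22/2
= 154/2 = 77

77


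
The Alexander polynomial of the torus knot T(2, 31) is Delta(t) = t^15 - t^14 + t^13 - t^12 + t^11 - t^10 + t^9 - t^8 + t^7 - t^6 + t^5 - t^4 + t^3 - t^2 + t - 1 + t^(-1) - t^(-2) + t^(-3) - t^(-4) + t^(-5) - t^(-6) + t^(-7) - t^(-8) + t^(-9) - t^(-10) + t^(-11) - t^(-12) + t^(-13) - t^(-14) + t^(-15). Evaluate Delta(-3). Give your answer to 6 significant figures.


Substituting t = -3 into Delta(t) = t^15 - t^14 + t^13 - t^12 + t^11 - t^10 + t^9 - t^8 + t^7 - t^6 + t^5 - t^4 + t^3 - t^2 + t - 1 + t^(-1) - t^(-2) + t^(-3) - t^(-4) + t^(-5) - t^(-6) + t^(-7) - t^(-8) + t^(-9) - t^(-10) + t^(-11) - t^(-12) + t^(-13) - t^(-14) + t^(-15):
Term values: (-14348907) + (-4782969) + (-1594323) + (-531441) + (-177147) + (-59049) + (-19683) + (-6561) + (-2187) + (-729) + (-243) + (-81) + (-27) + (-9) + (-3) + (-1) + (-0.333333) + (-0.111111) + (-0.037037) + (-0.0123457) + (-0.00411523) + (-0.00137174) + (-0.000457247) + (-0.000152416) + (-5.08053e-05) + (-1.69351e-05) + (-5.64503e-06) + (-1.88168e-06) + (-6.27225e-07) + (-2.09075e-07) + (-6.96917e-08)
Sum = -21523360.5
Rounded to 6 significant figures: -2.15234e+07

-2.15234e+07


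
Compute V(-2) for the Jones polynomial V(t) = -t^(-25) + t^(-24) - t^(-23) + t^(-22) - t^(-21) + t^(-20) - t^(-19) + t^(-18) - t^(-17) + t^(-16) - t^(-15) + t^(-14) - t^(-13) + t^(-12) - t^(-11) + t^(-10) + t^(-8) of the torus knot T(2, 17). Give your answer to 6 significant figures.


Substituting t = -2 into V(t) = -t^(-25) + t^(-24) - t^(-23) + t^(-22) - t^(-21) + t^(-20) - t^(-19) + t^(-18) - t^(-17) + t^(-16) - t^(-15) + t^(-14) - t^(-13) + t^(-12) - t^(-11) + t^(-10) + t^(-8):
  (-)t^(-25) = 2.98023e-08
  (+)t^(-24) = 5.96046e-08
  (-)t^(-23) = 1.19209e-07
  (+)t^(-22) = 2.38419e-07
  (-)t^(-21) = 4.76837e-07
  (+)t^(-20) = 9.53674e-07
  (-)t^(-19) = 1.90735e-06
  (+)t^(-18) = 3.8147e-06
  (-)t^(-17) = 7.62939e-06
  (+)t^(-16) = 1.52588e-05
  (-)t^(-15) = 3.05176e-05
  (+)t^(-14) = 6.10352e-05
  (-)t^(-13) = 0.00012207
  (+)t^(-12) = 0.000244141
  (-)t^(-11) = 0.000488281
  (+)t^(-10) = 0.000976562
  (+)t^(-8) = 0.00390625
Sum = (2.98023e-08) + (5.96046e-08) + (1.19209e-07) + (2.38419e-07) + (4.76837e-07) + (9.53674e-07) + (1.90735e-06) + (3.8147e-06) + (7.62939e-06) + (1.52588e-05) + (3.05176e-05) + (6.10352e-05) + (0.00012207) + (0.000244141) + (0.000488281) + (0.000976562) + (0.00390625)
= 0.005859345198
Rounded to 6 significant figures: 0.00585935

0.00585935


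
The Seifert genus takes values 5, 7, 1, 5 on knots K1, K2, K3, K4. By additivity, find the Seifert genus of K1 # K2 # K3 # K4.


The Seifert genus is additive under connected sum.
Seifert genus(K1 # K2 # K3 # K4) = (5) + (7) + (1) + (5)
= 18

18


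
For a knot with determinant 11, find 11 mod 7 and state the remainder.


Step 1: A knot is p-colorable if and only if p divides its determinant.
Step 2: Compute 11 mod 7.
11 = 1 * 7 + 4
Step 3: 11 mod 7 = 4
Step 4: The knot is 7-colorable: no

4


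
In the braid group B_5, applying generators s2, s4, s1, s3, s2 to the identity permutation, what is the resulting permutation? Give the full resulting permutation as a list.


Starting with identity [1, 2, 3, 4, 5].
Apply generators in sequence:
  After s2: [1, 3, 2, 4, 5]
  After s4: [1, 3, 2, 5, 4]
  After s1: [3, 1, 2, 5, 4]
  After s3: [3, 1, 5, 2, 4]
  After s2: [3, 5, 1, 2, 4]
Final permutation: [3, 5, 1, 2, 4]

[3, 5, 1, 2, 4]


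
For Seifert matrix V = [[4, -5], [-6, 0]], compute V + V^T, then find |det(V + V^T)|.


Step 1: Form V + V^T where V = [[4, -5], [-6, 0]]
  V^T = [[4, -6], [-5, 0]]
  V + V^T = [[8, -11], [-11, 0]]
Step 2: det(V + V^T) = 8*0 - (-11)*(-11)
  = 0 - 121 = -121
Step 3: Knot determinant = |det(V + V^T)| = |-121| = 121

121


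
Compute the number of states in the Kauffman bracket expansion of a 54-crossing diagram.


Each crossing contributes 2 choices (A-smoothing or B-smoothing).
Total states = 2^54 = 18014398509481984

18014398509481984


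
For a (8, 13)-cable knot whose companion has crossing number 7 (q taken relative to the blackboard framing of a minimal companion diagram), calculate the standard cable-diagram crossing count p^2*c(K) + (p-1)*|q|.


Step 1: Each of the c(K) crossings of the companion diagram becomes p*p = p^2 crossings among the p parallel strands, and each of the |q| twists s_1 s_2 ... s_(p-1) adds (p-1) crossings.
  Crossings = p^2 * c(K) + (p-1)*|q|
Step 2: = 8^2 * 7 + (8-1)*13
Step 3: = 64*7 + 7*13
Step 4: = 448 + 91 = 539

539


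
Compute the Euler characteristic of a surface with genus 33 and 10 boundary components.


chi = 2 - 2g - b
= 2 - 2*33 - 10
= 2 - 66 - 10 = -74

-74


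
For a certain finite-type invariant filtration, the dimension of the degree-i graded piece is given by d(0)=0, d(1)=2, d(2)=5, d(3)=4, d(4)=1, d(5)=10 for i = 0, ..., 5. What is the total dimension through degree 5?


Total dimension = d(0) + d(1) + ... + d(5)
= 0 + 2 + 5 + 4 + 1 + 10
= 22

22


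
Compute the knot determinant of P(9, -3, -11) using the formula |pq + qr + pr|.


Step 1: Compute pq + qr + pr.
pq = 9*(-3) = -27
qr = (-3)*(-11) = 33
pr = 9*(-11) = -99
pq + qr + pr = -27 + 33 + (-99) = -93
Step 2: Take absolute value.
det(P(9,-3,-11)) = |-93| = 93

93


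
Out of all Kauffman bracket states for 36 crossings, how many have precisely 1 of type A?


We choose which 1 of 36 crossings get A-smoothings.
C(36, 1) = 36! / (1! * 35!)
= 36

36


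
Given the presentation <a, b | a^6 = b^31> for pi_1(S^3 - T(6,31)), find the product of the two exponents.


The relation is a^6 = b^31.
Product of exponents = 6 * 31
= 186

186


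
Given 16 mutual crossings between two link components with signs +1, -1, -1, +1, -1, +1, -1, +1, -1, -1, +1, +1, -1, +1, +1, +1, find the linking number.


Step 1: Count positive crossings: 9
Step 2: Count negative crossings: 7
Step 3: Sum of signs = 9 - 7 = 2
Step 4: Linking number = sum/2 = 2/2 = 1

1


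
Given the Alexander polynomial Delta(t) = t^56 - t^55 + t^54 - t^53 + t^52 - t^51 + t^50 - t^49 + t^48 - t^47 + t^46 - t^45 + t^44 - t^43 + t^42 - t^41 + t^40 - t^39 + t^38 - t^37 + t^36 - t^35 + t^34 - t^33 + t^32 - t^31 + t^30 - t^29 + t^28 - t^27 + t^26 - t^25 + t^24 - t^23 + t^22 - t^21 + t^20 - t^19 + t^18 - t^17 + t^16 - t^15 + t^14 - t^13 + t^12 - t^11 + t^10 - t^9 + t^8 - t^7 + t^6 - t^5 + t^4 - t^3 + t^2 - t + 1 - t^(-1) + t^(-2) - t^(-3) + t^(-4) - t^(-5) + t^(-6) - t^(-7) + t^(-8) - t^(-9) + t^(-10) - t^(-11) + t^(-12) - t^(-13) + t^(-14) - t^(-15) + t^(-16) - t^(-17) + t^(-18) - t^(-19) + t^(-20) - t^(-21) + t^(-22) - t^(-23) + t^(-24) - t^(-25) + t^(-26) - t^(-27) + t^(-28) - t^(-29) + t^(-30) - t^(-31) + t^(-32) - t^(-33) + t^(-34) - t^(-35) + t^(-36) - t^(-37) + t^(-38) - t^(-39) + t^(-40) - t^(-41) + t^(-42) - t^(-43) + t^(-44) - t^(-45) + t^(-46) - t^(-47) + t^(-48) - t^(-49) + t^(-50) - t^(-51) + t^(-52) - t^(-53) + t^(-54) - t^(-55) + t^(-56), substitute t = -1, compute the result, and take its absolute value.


Step 1: The polynomial has 113 terms with alternating signs, exponents from 56 down to -56.
Step 2: Substitute t = -1. The i-th term has coefficient (-1)^i and exponent (m-i),
  so its value is (-1)^i * (-1)^(m-i) = (-1)^m = 1 for every i.
Step 3: All 113 terms equal 1, so Delta(-1) = 113 * (1) = 113
Step 4: |Delta(-1)| = 113

113


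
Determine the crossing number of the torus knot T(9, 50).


For a torus knot T(p, q) with gcd(p,q)=1,
the crossing number is min(p*(q-1), q*(p-1)).
p*(q-1) = 9*49 = 441
q*(p-1) = 50*8 = 400
min(441, 400) = 400

400


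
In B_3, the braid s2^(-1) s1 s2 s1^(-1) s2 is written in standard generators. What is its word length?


The word length counts the number of generators (including inverses).
Listing each generator: s2^(-1), s1, s2, s1^(-1), s2
There are 5 generators in this braid word.

5


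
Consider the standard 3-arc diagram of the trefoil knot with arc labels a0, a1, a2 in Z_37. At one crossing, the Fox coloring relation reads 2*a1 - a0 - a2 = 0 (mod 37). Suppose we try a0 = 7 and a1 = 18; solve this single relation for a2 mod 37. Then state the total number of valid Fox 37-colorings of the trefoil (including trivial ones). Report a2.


Step 1: Apply the given crossing relation 2*a1 - a0 - a2 = 0 (mod 37).
  a2 = 2*a1 - a0 mod 37
  a2 = 2*18 - 7 mod 37
  a2 = 36 - 7 mod 37
  a2 = 29 mod 37 = 29
Step 2: The trefoil has determinant 3.
  Number of Fox p-colorings (p prime) is p^2 if p = 3, else p.
  Since 37 does not divide 3, only trivial (constant) colorings exist.
  (So the trial a0 = 7, a1 = 18 with a0 != a1 does NOT extend to a valid coloring of the whole trefoil: the other two crossing relations require 3*(a1 - a0) = 0 (mod 37), which fails.)
  Total colorings = 37
Step 3: a2 = 29, total Fox 37-colorings = 37

29


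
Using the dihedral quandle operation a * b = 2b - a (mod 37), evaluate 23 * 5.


23 * 5 = 2*5 - 23 mod 37
= 10 - 23 mod 37
= -13 mod 37 = 24

24


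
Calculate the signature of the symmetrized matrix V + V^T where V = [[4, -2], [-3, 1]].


Step 1: V + V^T = [[8, -5], [-5, 2]]
Step 2: trace = 10, det = -9
Step 3: Discriminant = 10^2 - 4*(-9) = 136
Step 4: Eigenvalues: 10.831, -0.830952
Step 5: Signature = (# positive eigenvalues) - (# negative eigenvalues) = 0

0


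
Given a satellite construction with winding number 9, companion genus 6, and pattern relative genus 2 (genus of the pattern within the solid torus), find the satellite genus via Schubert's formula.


Schubert: g(satellite) = g_rel(pattern) + |winding| * g(companion),
where g_rel(pattern) is the genus of the pattern relative to the solid torus.
= 2 + 9 * 6
= 2 + 54 = 56

56


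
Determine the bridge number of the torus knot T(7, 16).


The bridge number of T(p,q) is min(p,q).
min(7, 16) = 7

7


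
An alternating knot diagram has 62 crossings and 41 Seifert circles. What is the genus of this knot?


For alternating knots, g = (c - s + 1)/2.
= (62 - 41 + 1)/2
= 22/2 = 11

11


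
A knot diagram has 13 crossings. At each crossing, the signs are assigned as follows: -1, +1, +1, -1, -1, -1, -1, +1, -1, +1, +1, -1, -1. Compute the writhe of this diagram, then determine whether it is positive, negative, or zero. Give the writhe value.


Step 1: Count positive crossings (+1).
Positive crossings: 5
Step 2: Count negative crossings (-1).
Negative crossings: 8
Step 3: Writhe = (positive) - (negative)
w = 5 - 8 = -3
Step 4: |w| = 3, and w is negative

-3


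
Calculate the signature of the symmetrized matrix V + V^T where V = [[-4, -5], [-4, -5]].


Step 1: V + V^T = [[-8, -9], [-9, -10]]
Step 2: trace = -18, det = -1
Step 3: Discriminant = (-18)^2 - 4*(-1) = 328
Step 4: Eigenvalues: 0.0553851, -18.0554
Step 5: Signature = (# positive eigenvalues) - (# negative eigenvalues) = 0

0


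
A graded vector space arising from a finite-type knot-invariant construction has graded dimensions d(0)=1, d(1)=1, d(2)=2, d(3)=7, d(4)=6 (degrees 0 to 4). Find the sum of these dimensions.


Total dimension = d(0) + d(1) + ... + d(4)
= 1 + 1 + 2 + 7 + 6
= 17

17


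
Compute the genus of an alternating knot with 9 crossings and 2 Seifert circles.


For alternating knots, g = (c - s + 1)/2.
= (9 - 2 + 1)/2
= 8/2 = 4

4


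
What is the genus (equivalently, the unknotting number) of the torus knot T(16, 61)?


For a torus knot T(p,q), both the unknotting number and genus equal (p-1)(q-1)/2.
= (16-1)(61-1)/2
= 15*60/2
= 900/2 = 450

450


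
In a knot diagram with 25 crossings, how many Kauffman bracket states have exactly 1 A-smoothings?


We choose which 1 of 25 crossings get A-smoothings.
C(25, 1) = 25! / (1! * 24!)
= 25

25


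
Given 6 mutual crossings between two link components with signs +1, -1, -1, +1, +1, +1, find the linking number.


Step 1: Count positive crossings: 4
Step 2: Count negative crossings: 2
Step 3: Sum of signs = 4 - 2 = 2
Step 4: Linking number = sum/2 = 2/2 = 1

1


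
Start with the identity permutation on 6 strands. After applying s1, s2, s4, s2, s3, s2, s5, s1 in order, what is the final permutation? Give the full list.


Starting with identity [1, 2, 3, 4, 5, 6].
Apply generators in sequence:
  After s1: [2, 1, 3, 4, 5, 6]
  After s2: [2, 3, 1, 4, 5, 6]
  After s4: [2, 3, 1, 5, 4, 6]
  After s2: [2, 1, 3, 5, 4, 6]
  After s3: [2, 1, 5, 3, 4, 6]
  After s2: [2, 5, 1, 3, 4, 6]
  After s5: [2, 5, 1, 3, 6, 4]
  After s1: [5, 2, 1, 3, 6, 4]
Final permutation: [5, 2, 1, 3, 6, 4]

[5, 2, 1, 3, 6, 4]


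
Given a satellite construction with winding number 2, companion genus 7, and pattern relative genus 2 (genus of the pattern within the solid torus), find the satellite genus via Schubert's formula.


Schubert: g(satellite) = g_rel(pattern) + |winding| * g(companion),
where g_rel(pattern) is the genus of the pattern relative to the solid torus.
= 2 + 2 * 7
= 2 + 14 = 16

16


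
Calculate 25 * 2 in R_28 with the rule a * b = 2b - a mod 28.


25 * 2 = 2*2 - 25 mod 28
= 4 - 25 mod 28
= -21 mod 28 = 7

7


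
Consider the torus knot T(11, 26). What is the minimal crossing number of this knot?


For a torus knot T(p, q) with gcd(p,q)=1,
the crossing number is min(p*(q-1), q*(p-1)).
p*(q-1) = 11*25 = 275
q*(p-1) = 26*10 = 260
min(275, 260) = 260

260


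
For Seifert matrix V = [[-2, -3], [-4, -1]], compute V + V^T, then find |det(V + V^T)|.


Step 1: Form V + V^T where V = [[-2, -3], [-4, -1]]
  V^T = [[-2, -4], [-3, -1]]
  V + V^T = [[-4, -7], [-7, -2]]
Step 2: det(V + V^T) = (-4)*(-2) - (-7)*(-7)
  = 8 - 49 = -41
Step 3: Knot determinant = |det(V + V^T)| = |-41| = 41

41


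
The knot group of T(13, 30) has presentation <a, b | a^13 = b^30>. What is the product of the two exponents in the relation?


The relation is a^13 = b^30.
Product of exponents = 13 * 30
= 390

390


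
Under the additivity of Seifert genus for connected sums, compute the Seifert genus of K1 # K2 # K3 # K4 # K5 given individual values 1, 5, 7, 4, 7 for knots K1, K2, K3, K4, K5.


The Seifert genus is additive under connected sum.
Seifert genus(K1 # K2 # K3 # K4 # K5) = (1) + (5) + (7) + (4) + (7)
= 24

24


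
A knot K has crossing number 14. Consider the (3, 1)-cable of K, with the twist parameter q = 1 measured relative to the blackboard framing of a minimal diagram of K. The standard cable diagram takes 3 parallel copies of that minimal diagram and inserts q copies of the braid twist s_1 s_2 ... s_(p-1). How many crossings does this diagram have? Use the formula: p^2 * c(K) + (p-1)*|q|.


Step 1: Each of the c(K) crossings of the companion diagram becomes p*p = p^2 crossings among the p parallel strands, and each of the |q| twists s_1 s_2 ... s_(p-1) adds (p-1) crossings.
  Crossings = p^2 * c(K) + (p-1)*|q|
Step 2: = 3^2 * 14 + (3-1)*1
Step 3: = 9*14 + 2*1
Step 4: = 126 + 2 = 128

128


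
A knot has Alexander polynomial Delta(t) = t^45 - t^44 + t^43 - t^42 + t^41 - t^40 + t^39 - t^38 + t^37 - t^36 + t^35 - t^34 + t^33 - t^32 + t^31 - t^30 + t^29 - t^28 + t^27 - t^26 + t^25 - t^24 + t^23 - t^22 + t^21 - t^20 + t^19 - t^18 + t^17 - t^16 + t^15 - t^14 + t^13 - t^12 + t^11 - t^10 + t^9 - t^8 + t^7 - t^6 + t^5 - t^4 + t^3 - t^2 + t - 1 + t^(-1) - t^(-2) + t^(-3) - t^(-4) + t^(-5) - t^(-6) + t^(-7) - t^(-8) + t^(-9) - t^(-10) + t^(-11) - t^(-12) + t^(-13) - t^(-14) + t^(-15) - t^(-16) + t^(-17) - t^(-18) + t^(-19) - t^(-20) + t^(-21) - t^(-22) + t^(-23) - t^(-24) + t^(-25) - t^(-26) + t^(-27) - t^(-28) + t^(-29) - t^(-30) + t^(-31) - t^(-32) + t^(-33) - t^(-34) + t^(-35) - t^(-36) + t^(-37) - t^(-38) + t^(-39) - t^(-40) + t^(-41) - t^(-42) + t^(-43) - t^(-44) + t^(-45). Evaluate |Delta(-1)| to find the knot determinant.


Step 1: The polynomial has 91 terms with alternating signs, exponents from 45 down to -45.
Step 2: Substitute t = -1. The i-th term has coefficient (-1)^i and exponent (m-i),
  so its value is (-1)^i * (-1)^(m-i) = (-1)^m = -1 for every i.
Step 3: All 91 terms equal -1, so Delta(-1) = 91 * (-1) = -91
Step 4: |Delta(-1)| = 91

91


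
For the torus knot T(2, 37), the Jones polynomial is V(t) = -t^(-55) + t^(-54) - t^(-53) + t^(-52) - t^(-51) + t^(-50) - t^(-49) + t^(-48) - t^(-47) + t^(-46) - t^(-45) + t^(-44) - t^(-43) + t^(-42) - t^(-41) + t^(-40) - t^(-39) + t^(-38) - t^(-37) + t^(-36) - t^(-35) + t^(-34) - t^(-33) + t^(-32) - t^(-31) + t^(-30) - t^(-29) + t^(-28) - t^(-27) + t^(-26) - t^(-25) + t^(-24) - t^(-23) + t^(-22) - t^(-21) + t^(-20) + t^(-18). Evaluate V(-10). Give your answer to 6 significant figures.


Substituting t = -10 into V(t) = -t^(-55) + t^(-54) - t^(-53) + t^(-52) - t^(-51) + t^(-50) - t^(-49) + t^(-48) - t^(-47) + t^(-46) - t^(-45) + t^(-44) - t^(-43) + t^(-42) - t^(-41) + t^(-40) - t^(-39) + t^(-38) - t^(-37) + t^(-36) - t^(-35) + t^(-34) - t^(-33) + t^(-32) - t^(-31) + t^(-30) - t^(-29) + t^(-28) - t^(-27) + t^(-26) - t^(-25) + t^(-24) - t^(-23) + t^(-22) - t^(-21) + t^(-20) + t^(-18):
  (-)t^(-55) = 1e-55
  (+)t^(-54) = 1e-54
  (-)t^(-53) = 1e-53
  (+)t^(-52) = 1e-52
  (-)t^(-51) = 1e-51
  (+)t^(-50) = 1e-50
  (-)t^(-49) = 1e-49
  (+)t^(-48) = 1e-48
  (-)t^(-47) = 1e-47
  (+)t^(-46) = 1e-46
  (-)t^(-45) = 1e-45
  (+)t^(-44) = 1e-44
  (-)t^(-43) = 1e-43
  (+)t^(-42) = 1e-42
  (-)t^(-41) = 1e-41
  (+)t^(-40) = 1e-40
  (-)t^(-39) = 1e-39
  (+)t^(-38) = 1e-38
  (-)t^(-37) = 1e-37
  (+)t^(-36) = 1e-36
  (-)t^(-35) = 1e-35
  (+)t^(-34) = 1e-34
  (-)t^(-33) = 1e-33
  (+)t^(-32) = 1e-32
  (-)t^(-31) = 1e-31
  (+)t^(-30) = 1e-30
  (-)t^(-29) = 1e-29
  (+)t^(-28) = 1e-28
  (-)t^(-27) = 1e-27
  (+)t^(-26) = 1e-26
  (-)t^(-25) = 1e-25
  (+)t^(-24) = 1e-24
  (-)t^(-23) = 1e-23
  (+)t^(-22) = 1e-22
  (-)t^(-21) = 1e-21
  (+)t^(-20) = 1e-20
  (+)t^(-18) = 1e-18
Sum = (1e-55) + (1e-54) + (1e-53) + (1e-52) + (1e-51) + (1e-50) + (1e-49) + (1e-48) + (1e-47) + (1e-46) + (1e-45) + (1e-44) + (1e-43) + (1e-42) + (1e-41) + (1e-40) + (1e-39) + (1e-38) + (1e-37) + (1e-36) + (1e-35) + (1e-34) + (1e-33) + (1e-32) + (1e-31) + (1e-30) + (1e-29) + (1e-28) + (1e-27) + (1e-26) + (1e-25) + (1e-24) + (1e-23) + (1e-22) + (1e-21) + (1e-20) + (1e-18)
= 1.011111111e-18
Rounded to 6 significant figures: 1.01111e-18

1.01111e-18
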